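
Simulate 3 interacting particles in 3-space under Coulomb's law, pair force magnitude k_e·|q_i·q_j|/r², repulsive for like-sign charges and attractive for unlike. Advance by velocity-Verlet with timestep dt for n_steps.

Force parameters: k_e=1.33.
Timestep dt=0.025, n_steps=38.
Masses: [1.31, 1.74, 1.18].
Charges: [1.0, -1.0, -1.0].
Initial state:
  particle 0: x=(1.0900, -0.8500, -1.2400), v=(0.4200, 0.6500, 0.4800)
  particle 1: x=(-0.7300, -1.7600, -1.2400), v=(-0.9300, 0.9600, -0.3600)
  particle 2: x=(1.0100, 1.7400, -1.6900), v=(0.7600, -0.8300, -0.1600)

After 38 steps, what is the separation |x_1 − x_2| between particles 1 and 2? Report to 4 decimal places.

3.7477

step 0: x0=(1.0900, -0.8500, -1.2400) x1=(-0.7300, -1.7600, -1.2400) x2=(1.0100, 1.7400, -1.6900)
step 1: x0=(1.1004, -0.8337, -1.2280) x1=(-0.7532, -1.7360, -1.2490) x2=(1.0290, 1.7192, -1.6940)
step 2: x0=(1.1107, -0.8175, -1.2160) x1=(-0.7763, -1.7120, -1.2580) x2=(1.0480, 1.6984, -1.6980)
step 3: x0=(1.1209, -0.8011, -1.2041) x1=(-0.7994, -1.6879, -1.2670) x2=(1.0671, 1.6775, -1.7019)
step 4: x0=(1.1309, -0.7848, -1.1922) x1=(-0.8223, -1.6638, -1.2760) x2=(1.0862, 1.6565, -1.7059)
step 5: x0=(1.1408, -0.7684, -1.1803) x1=(-0.8452, -1.6397, -1.2849) x2=(1.1053, 1.6355, -1.7098)
step 6: x0=(1.1506, -0.7519, -1.1684) x1=(-0.8680, -1.6156, -1.2939) x2=(1.1244, 1.6143, -1.7137)
step 7: x0=(1.1602, -0.7354, -1.1565) x1=(-0.8907, -1.5915, -1.3029) x2=(1.1436, 1.5931, -1.7176)
step 8: x0=(1.1698, -0.7189, -1.1447) x1=(-0.9134, -1.5674, -1.3118) x2=(1.1628, 1.5719, -1.7215)
step 9: x0=(1.1792, -0.7022, -1.1330) x1=(-0.9359, -1.5433, -1.3207) x2=(1.1820, 1.5505, -1.7253)
step 10: x0=(1.1885, -0.6855, -1.1212) x1=(-0.9585, -1.5192, -1.3297) x2=(1.2013, 1.5291, -1.7291)
step 11: x0=(1.1977, -0.6688, -1.1095) x1=(-0.9809, -1.4950, -1.3386) x2=(1.2205, 1.5076, -1.7329)
step 12: x0=(1.2068, -0.6519, -1.0979) x1=(-1.0033, -1.4709, -1.3475) x2=(1.2398, 1.4859, -1.7367)
step 13: x0=(1.2158, -0.6350, -1.0863) x1=(-1.0256, -1.4467, -1.3564) x2=(1.2592, 1.4642, -1.7404)
step 14: x0=(1.2247, -0.6180, -1.0748) x1=(-1.0479, -1.4226, -1.3652) x2=(1.2785, 1.4424, -1.7441)
step 15: x0=(1.2335, -0.6009, -1.0633) x1=(-1.0702, -1.3985, -1.3741) x2=(1.2979, 1.4205, -1.7477)
step 16: x0=(1.2422, -0.5837, -1.0518) x1=(-1.0923, -1.3743, -1.3829) x2=(1.3173, 1.3985, -1.7513)
step 17: x0=(1.2508, -0.5664, -1.0405) x1=(-1.1145, -1.3502, -1.3918) x2=(1.3368, 1.3763, -1.7548)
step 18: x0=(1.2593, -0.5489, -1.0292) x1=(-1.1365, -1.3260, -1.4006) x2=(1.3562, 1.3541, -1.7583)
step 19: x0=(1.2677, -0.5314, -1.0179) x1=(-1.1586, -1.3019, -1.4094) x2=(1.3757, 1.3317, -1.7618)
step 20: x0=(1.2761, -0.5138, -1.0068) x1=(-1.1805, -1.2778, -1.4182) x2=(1.3952, 1.3092, -1.7651)
step 21: x0=(1.2843, -0.4960, -0.9957) x1=(-1.2025, -1.2536, -1.4270) x2=(1.4148, 1.2866, -1.7685)
step 22: x0=(1.2925, -0.4781, -0.9847) x1=(-1.2244, -1.2295, -1.4357) x2=(1.4344, 1.2639, -1.7717)
step 23: x0=(1.3007, -0.4601, -0.9738) x1=(-1.2463, -1.2054, -1.4445) x2=(1.4540, 1.2410, -1.7749)
step 24: x0=(1.3087, -0.4419, -0.9629) x1=(-1.2681, -1.1813, -1.4532) x2=(1.4736, 1.2179, -1.7780)
step 25: x0=(1.3167, -0.4236, -0.9522) x1=(-1.2899, -1.1572, -1.4619) x2=(1.4932, 1.1947, -1.7810)
step 26: x0=(1.3247, -0.4052, -0.9416) x1=(-1.3117, -1.1331, -1.4706) x2=(1.5129, 1.1714, -1.7839)
step 27: x0=(1.3325, -0.3866, -0.9310) x1=(-1.3334, -1.1090, -1.4793) x2=(1.5326, 1.1479, -1.7867)
step 28: x0=(1.3404, -0.3678, -0.9206) x1=(-1.3551, -1.0849, -1.4880) x2=(1.5523, 1.1242, -1.7894)
step 29: x0=(1.3481, -0.3489, -0.9104) x1=(-1.3768, -1.0608, -1.4967) x2=(1.5720, 1.1004, -1.7920)
step 30: x0=(1.3559, -0.3298, -0.9002) x1=(-1.3984, -1.0368, -1.5053) x2=(1.5917, 1.0764, -1.7945)
step 31: x0=(1.3635, -0.3106, -0.8902) x1=(-1.4201, -1.0127, -1.5139) x2=(1.6114, 1.0522, -1.7969)
step 32: x0=(1.3712, -0.2911, -0.8803) x1=(-1.4417, -0.9886, -1.5226) x2=(1.6312, 1.0279, -1.7991)
step 33: x0=(1.3788, -0.2715, -0.8706) x1=(-1.4633, -0.9646, -1.5312) x2=(1.6509, 1.0033, -1.8011)
step 34: x0=(1.3864, -0.2517, -0.8610) x1=(-1.4848, -0.9405, -1.5397) x2=(1.6706, 0.9786, -1.8031)
step 35: x0=(1.3940, -0.2318, -0.8516) x1=(-1.5064, -0.9165, -1.5483) x2=(1.6903, 0.9537, -1.8048)
step 36: x0=(1.4016, -0.2116, -0.8423) x1=(-1.5279, -0.8925, -1.5569) x2=(1.7101, 0.9285, -1.8064)
step 37: x0=(1.4091, -0.1913, -0.8333) x1=(-1.5494, -0.8684, -1.5654) x2=(1.7298, 0.9032, -1.8078)
step 38: x0=(1.4167, -0.1708, -0.8245) x1=(-1.5709, -0.8444, -1.5740) x2=(1.7494, 0.8777, -1.8089)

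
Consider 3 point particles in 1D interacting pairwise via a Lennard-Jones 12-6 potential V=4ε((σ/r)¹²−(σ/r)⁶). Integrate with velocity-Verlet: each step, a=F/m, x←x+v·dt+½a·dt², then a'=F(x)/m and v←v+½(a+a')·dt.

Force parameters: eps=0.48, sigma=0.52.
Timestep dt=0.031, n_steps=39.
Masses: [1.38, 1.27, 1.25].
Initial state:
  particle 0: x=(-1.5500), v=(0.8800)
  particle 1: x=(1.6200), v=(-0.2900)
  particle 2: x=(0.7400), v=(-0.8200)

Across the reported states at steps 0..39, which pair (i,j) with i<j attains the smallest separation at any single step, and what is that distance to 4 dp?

step 0: x0=(-1.5500) x1=(1.6200) x2=(0.7400)
step 1: x0=(-1.5227) x1=(1.6108) x2=(0.7148)
step 2: x0=(-1.4954) x1=(1.6013) x2=(0.6899)
step 3: x0=(-1.4682) x1=(1.5915) x2=(0.6653)
step 4: x0=(-1.4409) x1=(1.5813) x2=(0.6410)
step 5: x0=(-1.4136) x1=(1.5710) x2=(0.6170)
step 6: x0=(-1.3863) x1=(1.5604) x2=(0.5932)
step 7: x0=(-1.3590) x1=(1.5496) x2=(0.5696)
step 8: x0=(-1.3317) x1=(1.5386) x2=(0.5462)
step 9: x0=(-1.3044) x1=(1.5275) x2=(0.5230)
step 10: x0=(-1.2772) x1=(1.5161) x2=(0.4999)
step 11: x0=(-1.2499) x1=(1.5047) x2=(0.4770)
step 12: x0=(-1.2226) x1=(1.4931) x2=(0.4542)
step 13: x0=(-1.1953) x1=(1.4813) x2=(0.4316)
step 14: x0=(-1.1679) x1=(1.4695) x2=(0.4090)
step 15: x0=(-1.1406) x1=(1.4575) x2=(0.3866)
step 16: x0=(-1.1133) x1=(1.4455) x2=(0.3642)
step 17: x0=(-1.0860) x1=(1.4333) x2=(0.3420)
step 18: x0=(-1.0586) x1=(1.4210) x2=(0.3198)
step 19: x0=(-1.0313) x1=(1.4087) x2=(0.2977)
step 20: x0=(-1.0039) x1=(1.3963) x2=(0.2757)
step 21: x0=(-0.9765) x1=(1.3838) x2=(0.2537)
step 22: x0=(-0.9490) x1=(1.3712) x2=(0.2317)
step 23: x0=(-0.9215) x1=(1.3585) x2=(0.2097)
step 24: x0=(-0.8939) x1=(1.3458) x2=(0.1878)
step 25: x0=(-0.8663) x1=(1.3331) x2=(0.1658)
step 26: x0=(-0.8385) x1=(1.3202) x2=(0.1437)
step 27: x0=(-0.8105) x1=(1.3074) x2=(0.1215)
step 28: x0=(-0.7824) x1=(1.2944) x2=(0.0991)
step 29: x0=(-0.7538) x1=(1.2814) x2=(0.0763)
step 30: x0=(-0.7247) x1=(1.2684) x2=(0.0530)
step 31: x0=(-0.6949) x1=(1.2553) x2=(0.0289)
step 32: x0=(-0.6640) x1=(1.2422) x2=(0.0037)
step 33: x0=(-0.6316) x1=(1.2291) x2=(-0.0232)
step 34: x0=(-0.5980) x1=(1.2159) x2=(-0.0512)
step 35: x0=(-0.5697) x1=(1.2026) x2=(-0.0735)
step 36: x0=(-0.5767) x1=(1.1894) x2=(-0.0567)
step 37: x0=(-0.5992) x1=(1.1761) x2=(-0.0228)
step 38: x0=(-0.6222) x1=(1.1627) x2=(0.0117)
step 39: x0=(-0.6438) x1=(1.1493) x2=(0.0447)

pair (0,2), distance 0.4961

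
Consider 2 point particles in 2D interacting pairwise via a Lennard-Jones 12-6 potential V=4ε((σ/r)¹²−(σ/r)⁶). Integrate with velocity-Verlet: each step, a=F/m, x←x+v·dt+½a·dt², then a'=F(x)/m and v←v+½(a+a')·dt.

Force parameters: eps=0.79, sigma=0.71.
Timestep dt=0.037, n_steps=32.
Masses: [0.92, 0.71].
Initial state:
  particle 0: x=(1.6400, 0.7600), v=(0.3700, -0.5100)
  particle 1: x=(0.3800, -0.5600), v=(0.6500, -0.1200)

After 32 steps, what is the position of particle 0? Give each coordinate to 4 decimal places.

(2.0156, 0.0946)

step 0: x0=(1.6400, 0.7600) x1=(0.3800, -0.5600)
step 1: x0=(1.6537, 0.7411) x1=(0.4041, -0.5644)
step 2: x0=(1.6673, 0.7222) x1=(0.4282, -0.5688)
step 3: x0=(1.6809, 0.7032) x1=(0.4524, -0.5731)
step 4: x0=(1.6944, 0.6842) x1=(0.4766, -0.5773)
step 5: x0=(1.7079, 0.6651) x1=(0.5009, -0.5815)
step 6: x0=(1.7214, 0.6460) x1=(0.5253, -0.5856)
step 7: x0=(1.7348, 0.6268) x1=(0.5497, -0.5896)
step 8: x0=(1.7481, 0.6076) x1=(0.5743, -0.5936)
step 9: x0=(1.7613, 0.5882) x1=(0.5989, -0.5975)
step 10: x0=(1.7745, 0.5688) x1=(0.6236, -0.6012)
step 11: x0=(1.7876, 0.5494) x1=(0.6484, -0.6049)
step 12: x0=(1.8007, 0.5298) x1=(0.6733, -0.6084)
step 13: x0=(1.8136, 0.5102) x1=(0.6983, -0.6119)
step 14: x0=(1.8264, 0.4904) x1=(0.7235, -0.6152)
step 15: x0=(1.8392, 0.4706) x1=(0.7488, -0.6183)
step 16: x0=(1.8517, 0.4506) x1=(0.7742, -0.6213)
step 17: x0=(1.8642, 0.4305) x1=(0.7999, -0.6242)
step 18: x0=(1.8765, 0.4102) x1=(0.8257, -0.6268)
step 19: x0=(1.8887, 0.3898) x1=(0.8518, -0.6292)
step 20: x0=(1.9007, 0.3692) x1=(0.8780, -0.6314)
step 21: x0=(1.9124, 0.3484) x1=(0.9046, -0.6334)
step 22: x0=(1.9240, 0.3274) x1=(0.9314, -0.6350)
step 23: x0=(1.9352, 0.3061) x1=(0.9586, -0.6363)
step 24: x0=(1.9462, 0.2845) x1=(0.9862, -0.6373)
step 25: x0=(1.9569, 0.2626) x1=(1.0141, -0.6378)
step 26: x0=(1.9671, 0.2404) x1=(1.0426, -0.6379)
step 27: x0=(1.9769, 0.2177) x1=(1.0717, -0.6374)
step 28: x0=(1.9862, 0.1945) x1=(1.1015, -0.6362)
step 29: x0=(1.9949, 0.1708) x1=(1.1320, -0.6343)
step 30: x0=(2.0028, 0.1463) x1=(1.1636, -0.6315)
step 31: x0=(2.0098, 0.1210) x1=(1.1963, -0.6276)
step 32: x0=(2.0156, 0.0946) x1=(1.2305, -0.6223)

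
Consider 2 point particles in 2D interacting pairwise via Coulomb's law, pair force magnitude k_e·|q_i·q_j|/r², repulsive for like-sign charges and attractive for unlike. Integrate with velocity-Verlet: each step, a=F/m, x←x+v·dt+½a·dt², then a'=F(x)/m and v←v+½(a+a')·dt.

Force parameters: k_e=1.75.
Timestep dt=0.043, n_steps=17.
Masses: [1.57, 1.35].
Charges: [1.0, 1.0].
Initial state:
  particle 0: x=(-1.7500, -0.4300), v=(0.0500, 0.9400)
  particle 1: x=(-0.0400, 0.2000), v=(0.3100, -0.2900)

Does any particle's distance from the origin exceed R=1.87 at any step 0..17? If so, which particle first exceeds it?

no

step 0: x0=(-1.7500, -0.4300) x1=(-0.0400, 0.2000)
step 1: x0=(-1.7481, -0.3897) x1=(-0.0263, 0.1877)
step 2: x0=(-1.7469, -0.3496) x1=(-0.0120, 0.1755)
step 3: x0=(-1.7462, -0.3096) x1=(0.0031, 0.1636)
step 4: x0=(-1.7461, -0.2699) x1=(0.0188, 0.1519)
step 5: x0=(-1.7467, -0.2302) x1=(0.0353, 0.1404)
step 6: x0=(-1.7479, -0.1908) x1=(0.0525, 0.1290)
step 7: x0=(-1.7496, -0.1514) x1=(0.0704, 0.1177)
step 8: x0=(-1.7520, -0.1121) x1=(0.0890, 0.1065)
step 9: x0=(-1.7549, -0.0728) x1=(0.1082, 0.0955)
step 10: x0=(-1.7585, -0.0337) x1=(0.1282, 0.0844)
step 11: x0=(-1.7626, 0.0055) x1=(0.1488, 0.0735)
step 12: x0=(-1.7673, 0.0446) x1=(0.1701, 0.0625)
step 13: x0=(-1.7725, 0.0837) x1=(0.1920, 0.0516)
step 14: x0=(-1.7783, 0.1228) x1=(0.2146, 0.0406)
step 15: x0=(-1.7846, 0.1620) x1=(0.2377, 0.0296)
step 16: x0=(-1.7914, 0.2012) x1=(0.2614, 0.0186)
step 17: x0=(-1.7987, 0.2404) x1=(0.2857, 0.0075)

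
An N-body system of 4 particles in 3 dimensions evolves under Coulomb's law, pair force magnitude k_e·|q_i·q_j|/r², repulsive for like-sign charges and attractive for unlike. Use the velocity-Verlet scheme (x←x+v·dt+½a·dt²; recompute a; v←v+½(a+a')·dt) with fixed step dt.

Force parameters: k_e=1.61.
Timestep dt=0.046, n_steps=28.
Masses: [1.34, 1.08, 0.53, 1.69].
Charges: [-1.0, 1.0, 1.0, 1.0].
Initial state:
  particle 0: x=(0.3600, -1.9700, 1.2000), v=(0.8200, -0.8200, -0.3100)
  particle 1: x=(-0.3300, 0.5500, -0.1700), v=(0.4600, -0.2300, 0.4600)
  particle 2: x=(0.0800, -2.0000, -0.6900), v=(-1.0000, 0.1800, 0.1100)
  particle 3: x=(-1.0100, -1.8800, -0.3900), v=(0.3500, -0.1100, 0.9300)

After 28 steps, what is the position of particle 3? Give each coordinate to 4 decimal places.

(-0.8882, -2.1350, 1.2181)

step 0: x0=(0.3600, -1.9700, 1.2000) x1=(-0.3300, 0.5500, -0.1700) x2=(0.0800, -2.0000, -0.6900) x3=(-1.0100, -1.8800, -0.3900)
step 1: x0=(0.3974, -2.0076, 1.1851) x1=(-0.3088, 0.5397, -0.1487) x2=(0.0366, -1.9924, -0.6848) x3=(-0.9945, -1.8851, -0.3469)
step 2: x0=(0.4343, -2.0449, 1.1690) x1=(-0.2874, 0.5301, -0.1271) x2=(-0.0013, -1.9863, -0.6798) x3=(-0.9805, -1.8904, -0.3029)
step 3: x0=(0.4705, -2.0819, 1.1516) x1=(-0.2658, 0.5210, -0.1052) x2=(-0.0332, -1.9817, -0.6753) x3=(-0.9678, -1.8959, -0.2579)
step 4: x0=(0.5060, -2.1185, 1.1329) x1=(-0.2441, 0.5126, -0.0830) x2=(-0.0590, -1.9786, -0.6717) x3=(-0.9566, -1.9016, -0.2118)
step 5: x0=(0.5407, -2.1548, 1.1131) x1=(-0.2221, 0.5048, -0.0605) x2=(-0.0787, -1.9771, -0.6696) x3=(-0.9469, -1.9075, -0.1645)
step 6: x0=(0.5747, -2.1906, 1.0921) x1=(-0.2000, 0.4977, -0.0378) x2=(-0.0923, -1.9771, -0.6691) x3=(-0.9387, -1.9136, -0.1159)
step 7: x0=(0.6078, -2.2261, 1.0699) x1=(-0.1776, 0.4911, -0.0148) x2=(-0.0999, -1.9787, -0.6707) x3=(-0.9317, -1.9199, -0.0660)
step 8: x0=(0.6401, -2.2611, 1.0465) x1=(-0.1550, 0.4852, 0.0084) x2=(-0.1020, -1.9819, -0.6744) x3=(-0.9260, -1.9266, -0.0145)
step 9: x0=(0.6714, -2.2956, 1.0220) x1=(-0.1322, 0.4800, 0.0319) x2=(-0.0988, -1.9865, -0.6804) x3=(-0.9213, -1.9335, 0.0383)
step 10: x0=(0.7018, -2.3296, 0.9965) x1=(-0.1092, 0.4753, 0.0557) x2=(-0.0909, -1.9926, -0.6885) x3=(-0.9175, -1.9408, 0.0925)
step 11: x0=(0.7312, -2.3632, 0.9698) x1=(-0.0859, 0.4713, 0.0796) x2=(-0.0786, -2.0002, -0.6988) x3=(-0.9144, -1.9483, 0.1481)
step 12: x0=(0.7596, -2.3961, 0.9422) x1=(-0.0624, 0.4678, 0.1038) x2=(-0.0624, -2.0093, -0.7109) x3=(-0.9120, -1.9563, 0.2050)
step 13: x0=(0.7870, -2.4285, 0.9136) x1=(-0.0386, 0.4650, 0.1283) x2=(-0.0426, -2.0197, -0.7248) x3=(-0.9100, -1.9646, 0.2630)
step 14: x0=(0.8134, -2.4604, 0.8841) x1=(-0.0146, 0.4627, 0.1529) x2=(-0.0195, -2.0317, -0.7402) x3=(-0.9084, -1.9733, 0.3221)
step 15: x0=(0.8387, -2.4916, 0.8536) x1=(0.0097, 0.4610, 0.1777) x2=(0.0065, -2.0450, -0.7569) x3=(-0.9070, -1.9824, 0.3822)
step 16: x0=(0.8629, -2.5222, 0.8223) x1=(0.0342, 0.4598, 0.2027) x2=(0.0352, -2.0598, -0.7747) x3=(-0.9058, -1.9919, 0.4432)
step 17: x0=(0.8861, -2.5522, 0.7901) x1=(0.0589, 0.4591, 0.2279) x2=(0.0665, -2.0759, -0.7933) x3=(-0.9047, -2.0017, 0.5050)
step 18: x0=(0.9082, -2.5816, 0.7572) x1=(0.0839, 0.4590, 0.2532) x2=(0.1000, -2.0935, -0.8125) x3=(-0.9036, -2.0120, 0.5676)
step 19: x0=(0.9293, -2.6103, 0.7235) x1=(0.1092, 0.4593, 0.2787) x2=(0.1356, -2.1124, -0.8322) x3=(-0.9025, -2.0226, 0.6307)
step 20: x0=(0.9493, -2.6384, 0.6891) x1=(0.1346, 0.4601, 0.3044) x2=(0.1733, -2.1328, -0.8522) x3=(-0.9013, -2.0336, 0.6945)
step 21: x0=(0.9682, -2.6657, 0.6539) x1=(0.1603, 0.4614, 0.3302) x2=(0.2129, -2.1545, -0.8723) x3=(-0.9001, -2.0451, 0.7588)
step 22: x0=(0.9862, -2.6925, 0.6181) x1=(0.1863, 0.4631, 0.3561) x2=(0.2542, -2.1776, -0.8924) x3=(-0.8987, -2.0568, 0.8235)
step 23: x0=(1.0031, -2.7185, 0.5816) x1=(0.2124, 0.4652, 0.3821) x2=(0.2973, -2.2020, -0.9122) x3=(-0.8973, -2.0690, 0.8886)
step 24: x0=(1.0190, -2.7439, 0.5445) x1=(0.2388, 0.4677, 0.4082) x2=(0.3420, -2.2279, -0.9316) x3=(-0.8957, -2.0815, 0.9540)
step 25: x0=(1.0340, -2.7686, 0.5067) x1=(0.2654, 0.4706, 0.4344) x2=(0.3884, -2.2551, -0.9505) x3=(-0.8940, -2.0944, 1.0197)
step 26: x0=(1.0481, -2.7926, 0.4683) x1=(0.2922, 0.4739, 0.4607) x2=(0.4363, -2.2838, -0.9686) x3=(-0.8922, -2.1076, 1.0856)
step 27: x0=(1.0613, -2.8159, 0.4292) x1=(0.3192, 0.4775, 0.4871) x2=(0.4856, -2.3138, -0.9859) x3=(-0.8903, -2.1211, 1.1517)
step 28: x0=(1.0736, -2.8385, 0.3894) x1=(0.3463, 0.4814, 0.5135) x2=(0.5365, -2.3453, -1.0021) x3=(-0.8882, -2.1350, 1.2181)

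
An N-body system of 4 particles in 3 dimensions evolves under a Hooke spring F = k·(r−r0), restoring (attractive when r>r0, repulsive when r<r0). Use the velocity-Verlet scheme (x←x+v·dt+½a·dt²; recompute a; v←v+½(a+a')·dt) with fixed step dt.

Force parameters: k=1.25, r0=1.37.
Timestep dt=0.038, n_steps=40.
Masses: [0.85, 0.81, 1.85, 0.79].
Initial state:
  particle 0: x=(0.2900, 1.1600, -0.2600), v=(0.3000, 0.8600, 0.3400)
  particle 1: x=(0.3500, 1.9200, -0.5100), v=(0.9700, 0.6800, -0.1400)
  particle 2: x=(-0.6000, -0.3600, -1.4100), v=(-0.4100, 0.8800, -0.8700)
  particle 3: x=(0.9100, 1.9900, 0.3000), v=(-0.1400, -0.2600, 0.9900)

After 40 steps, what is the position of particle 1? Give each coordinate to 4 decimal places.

step 0: x0=(0.2900, 1.1600, -0.2600) x1=(0.3500, 1.9200, -0.5100) x2=(-0.6000, -0.3600, -1.4100) x3=(0.9100, 1.9900, 0.3000)
step 1: x0=(0.3009, 1.1914, -0.2474) x1=(0.3862, 1.9452, -0.5163) x2=(-0.6148, -0.3251, -1.4422) x3=(0.9040, 1.9787, 0.3369)
step 2: x0=(0.3108, 1.2202, -0.2356) x1=(0.4209, 1.9691, -0.5248) x2=(-0.6279, -0.2873, -1.4725) x3=(0.8968, 1.9648, 0.3725)
step 3: x0=(0.3195, 1.2464, -0.2246) x1=(0.4544, 1.9917, -0.5355) x2=(-0.6393, -0.2466, -1.5008) x3=(0.8881, 1.9482, 0.4066)
step 4: x0=(0.3269, 1.2700, -0.2144) x1=(0.4866, 2.0130, -0.5483) x2=(-0.6490, -0.2030, -1.5272) x3=(0.8781, 1.9291, 0.4392)
step 5: x0=(0.3330, 1.2910, -0.2053) x1=(0.5175, 2.0331, -0.5633) x2=(-0.6569, -0.1567, -1.5515) x3=(0.8666, 1.9074, 0.4703)
step 6: x0=(0.3378, 1.3094, -0.1971) x1=(0.5471, 2.0519, -0.5804) x2=(-0.6631, -0.1076, -1.5736) x3=(0.8537, 1.8834, 0.4997)
step 7: x0=(0.3411, 1.3254, -0.1901) x1=(0.5757, 2.0694, -0.5996) x2=(-0.6674, -0.0558, -1.5937) x3=(0.8392, 1.8571, 0.5274)
step 8: x0=(0.3430, 1.3390, -0.1843) x1=(0.6030, 2.0856, -0.6209) x2=(-0.6699, -0.0014, -1.6115) x3=(0.8233, 1.8285, 0.5532)
step 9: x0=(0.3434, 1.3504, -0.1796) x1=(0.6293, 2.1005, -0.6439) x2=(-0.6706, 0.0555, -1.6271) x3=(0.8059, 1.7980, 0.5772)
step 10: x0=(0.3423, 1.3596, -0.1763) x1=(0.6544, 2.1140, -0.6688) x2=(-0.6695, 0.1147, -1.6406) x3=(0.7870, 1.7655, 0.5992)
step 11: x0=(0.3398, 1.3667, -0.1743) x1=(0.6785, 2.1263, -0.6952) x2=(-0.6667, 0.1763, -1.6518) x3=(0.7666, 1.7312, 0.6191)
step 12: x0=(0.3358, 1.3721, -0.1737) x1=(0.7014, 2.1372, -0.7231) x2=(-0.6621, 0.2400, -1.6608) x3=(0.7448, 1.6952, 0.6368)
step 13: x0=(0.3305, 1.3756, -0.1746) x1=(0.7233, 2.1467, -0.7523) x2=(-0.6558, 0.3057, -1.6677) x3=(0.7216, 1.6578, 0.6523)
step 14: x0=(0.3238, 1.3777, -0.1768) x1=(0.7440, 2.1548, -0.7825) x2=(-0.6478, 0.3732, -1.6724) x3=(0.6971, 1.6191, 0.6654)
step 15: x0=(0.3159, 1.3783, -0.1806) x1=(0.7637, 2.1616, -0.8136) x2=(-0.6382, 0.4426, -1.6750) x3=(0.6713, 1.5792, 0.6762)
step 16: x0=(0.3067, 1.3777, -0.1858) x1=(0.7823, 2.1670, -0.8453) x2=(-0.6271, 0.5135, -1.6756) x3=(0.6443, 1.5383, 0.6844)
step 17: x0=(0.2964, 1.3761, -0.1926) x1=(0.7997, 2.1710, -0.8776) x2=(-0.6144, 0.5858, -1.6743) x3=(0.6162, 1.4967, 0.6902)
step 18: x0=(0.2851, 1.3736, -0.2008) x1=(0.8160, 2.1736, -0.9101) x2=(-0.6004, 0.6595, -1.6710) x3=(0.5871, 1.4544, 0.6933)
step 19: x0=(0.2728, 1.3703, -0.2104) x1=(0.8311, 2.1748, -0.9427) x2=(-0.5850, 0.7343, -1.6659) x3=(0.5570, 1.4116, 0.6938)
step 20: x0=(0.2596, 1.3665, -0.2215) x1=(0.8451, 2.1747, -0.9751) x2=(-0.5684, 0.8100, -1.6591) x3=(0.5260, 1.3685, 0.6916)
step 21: x0=(0.2458, 1.3623, -0.2339) x1=(0.8580, 2.1732, -1.0072) x2=(-0.5506, 0.8866, -1.6506) x3=(0.4944, 1.3253, 0.6867)
step 22: x0=(0.2312, 1.3577, -0.2476) x1=(0.8697, 2.1703, -1.0388) x2=(-0.5317, 0.9639, -1.6406) x3=(0.4621, 1.2822, 0.6791)
step 23: x0=(0.2162, 1.3530, -0.2626) x1=(0.8803, 2.1662, -1.0697) x2=(-0.5119, 1.0417, -1.6291) x3=(0.4292, 1.2393, 0.6687)
step 24: x0=(0.2006, 1.3483, -0.2787) x1=(0.8898, 2.1608, -1.0998) x2=(-0.4912, 1.1200, -1.6163) x3=(0.3960, 1.1968, 0.6556)
step 25: x0=(0.1848, 1.3436, -0.2959) x1=(0.8983, 2.1541, -1.1289) x2=(-0.4697, 1.1986, -1.6023) x3=(0.3624, 1.1547, 0.6397)
step 26: x0=(0.1686, 1.3391, -0.3141) x1=(0.9056, 2.1462, -1.1568) x2=(-0.4476, 1.2773, -1.5872) x3=(0.3285, 1.1134, 0.6212)
step 27: x0=(0.1524, 1.3348, -0.3332) x1=(0.9120, 2.1372, -1.1835) x2=(-0.4249, 1.3561, -1.5710) x3=(0.2946, 1.0728, 0.5999)
step 28: x0=(0.1360, 1.3307, -0.3532) x1=(0.9174, 2.1269, -1.2088) x2=(-0.4017, 1.4350, -1.5540) x3=(0.2607, 1.0331, 0.5760)
step 29: x0=(0.1196, 1.3269, -0.3738) x1=(0.9219, 2.1156, -1.2326) x2=(-0.3781, 1.5137, -1.5361) x3=(0.2268, 0.9945, 0.5495)
step 30: x0=(0.1032, 1.3234, -0.3951) x1=(0.9255, 2.1032, -1.2549) x2=(-0.3543, 1.5923, -1.5175) x3=(0.1931, 0.9570, 0.5204)
step 31: x0=(0.0870, 1.3202, -0.4169) x1=(0.9284, 2.0897, -1.2756) x2=(-0.3303, 1.6707, -1.4983) x3=(0.1596, 0.9208, 0.4887)
step 32: x0=(0.0708, 1.3173, -0.4393) x1=(0.9306, 2.0751, -1.2947) x2=(-0.3062, 1.7489, -1.4785) x3=(0.1265, 0.8859, 0.4546)
step 33: x0=(0.0548, 1.3146, -0.4621) x1=(0.9322, 2.0595, -1.3121) x2=(-0.2820, 1.8268, -1.4582) x3=(0.0938, 0.8524, 0.4181)
step 34: x0=(0.0390, 1.3122, -0.4853) x1=(0.9333, 2.0427, -1.3279) x2=(-0.2579, 1.9045, -1.4374) x3=(0.0616, 0.8204, 0.3792)
step 35: x0=(0.0234, 1.3101, -0.5090) x1=(0.9338, 2.0249, -1.3421) x2=(-0.2339, 1.9818, -1.4161) x3=(0.0299, 0.7900, 0.3380)
step 36: x0=(0.0079, 1.3081, -0.5330) x1=(0.9339, 2.0059, -1.3547) x2=(-0.2101, 2.0588, -1.3944) x3=(-0.0012, 0.7613, 0.2945)
step 37: x0=(-0.0074, 1.3064, -0.5574) x1=(0.9336, 1.9857, -1.3657) x2=(-0.1864, 2.1356, -1.3722) x3=(-0.0316, 0.7342, 0.2489)
step 38: x0=(-0.0225, 1.3049, -0.5823) x1=(0.9329, 1.9643, -1.3753) x2=(-0.1629, 2.2119, -1.3497) x3=(-0.0613, 0.7090, 0.2013)
step 39: x0=(-0.0376, 1.3036, -0.6076) x1=(0.9319, 1.9417, -1.3834) x2=(-0.1397, 2.2880, -1.3266) x3=(-0.0902, 0.6856, 0.1516)
step 40: x0=(-0.0525, 1.3027, -0.6334) x1=(0.9304, 1.9178, -1.3903) x2=(-0.1167, 2.3636, -1.3031) x3=(-0.1183, 0.6641, 0.1000)

(0.9304, 1.9178, -1.3903)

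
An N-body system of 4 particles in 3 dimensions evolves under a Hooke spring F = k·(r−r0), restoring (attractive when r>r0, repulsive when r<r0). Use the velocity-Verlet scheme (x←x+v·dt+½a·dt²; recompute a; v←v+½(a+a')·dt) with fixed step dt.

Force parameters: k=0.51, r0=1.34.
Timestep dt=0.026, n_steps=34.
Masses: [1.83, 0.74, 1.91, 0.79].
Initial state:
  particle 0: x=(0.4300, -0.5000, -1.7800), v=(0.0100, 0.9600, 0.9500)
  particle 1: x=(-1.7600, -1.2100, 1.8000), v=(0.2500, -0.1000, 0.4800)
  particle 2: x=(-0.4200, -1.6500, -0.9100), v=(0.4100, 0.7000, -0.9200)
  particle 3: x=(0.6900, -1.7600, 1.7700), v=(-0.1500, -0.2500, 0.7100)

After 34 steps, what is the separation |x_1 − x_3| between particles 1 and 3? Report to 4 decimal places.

step 0: x0=(0.4300, -0.5000, -1.7800) x1=(-1.7600, -1.2100, 1.8000) x2=(-0.4200, -1.6500, -0.9100) x3=(0.6900, -1.7600, 1.7700)
step 1: x0=(0.4301, -0.4752, -1.7548) x1=(-1.7527, -1.2126, 1.8116) x2=(-0.4093, -1.6318, -0.9337) x3=(0.6857, -1.7663, 1.7876)
step 2: x0=(0.4300, -0.4507, -1.7288) x1=(-1.7438, -1.2152, 1.8212) x2=(-0.3987, -1.6135, -0.9568) x3=(0.6805, -1.7720, 1.8037)
step 3: x0=(0.4295, -0.4264, -1.7018) x1=(-1.7334, -1.2178, 1.8291) x2=(-0.3880, -1.5951, -0.9794) x3=(0.6746, -1.7772, 1.8180)
step 4: x0=(0.4288, -0.4025, -1.6739) x1=(-1.7214, -1.2203, 1.8350) x2=(-0.3774, -1.5767, -1.0015) x3=(0.6678, -1.7819, 1.8307)
step 5: x0=(0.4278, -0.3789, -1.6451) x1=(-1.7079, -1.2228, 1.8391) x2=(-0.3667, -1.5582, -1.0230) x3=(0.6603, -1.7860, 1.8417)
step 6: x0=(0.4266, -0.3556, -1.6154) x1=(-1.6928, -1.2253, 1.8412) x2=(-0.3561, -1.5397, -1.0439) x3=(0.6519, -1.7896, 1.8511)
step 7: x0=(0.4251, -0.3326, -1.5848) x1=(-1.6762, -1.2277, 1.8416) x2=(-0.3455, -1.5211, -1.0643) x3=(0.6428, -1.7926, 1.8587)
step 8: x0=(0.4233, -0.3099, -1.5534) x1=(-1.6581, -1.2299, 1.8400) x2=(-0.3350, -1.5026, -1.0840) x3=(0.6329, -1.7950, 1.8647)
step 9: x0=(0.4213, -0.2875, -1.5212) x1=(-1.6385, -1.2321, 1.8366) x2=(-0.3244, -1.4840, -1.1032) x3=(0.6224, -1.7969, 1.8689)
step 10: x0=(0.4190, -0.2655, -1.4881) x1=(-1.6175, -1.2342, 1.8314) x2=(-0.3139, -1.4654, -1.1217) x3=(0.6111, -1.7981, 1.8715)
step 11: x0=(0.4165, -0.2438, -1.4541) x1=(-1.5951, -1.2362, 1.8244) x2=(-0.3034, -1.4467, -1.1396) x3=(0.5991, -1.7987, 1.8724)
step 12: x0=(0.4138, -0.2224, -1.4194) x1=(-1.5713, -1.2380, 1.8155) x2=(-0.2930, -1.4281, -1.1569) x3=(0.5864, -1.7987, 1.8716)
step 13: x0=(0.4108, -0.2013, -1.3838) x1=(-1.5461, -1.2396, 1.8048) x2=(-0.2825, -1.4095, -1.1736) x3=(0.5731, -1.7980, 1.8691)
step 14: x0=(0.4076, -0.1806, -1.3475) x1=(-1.5196, -1.2411, 1.7924) x2=(-0.2722, -1.3909, -1.1896) x3=(0.5592, -1.7968, 1.8649)
step 15: x0=(0.4042, -0.1602, -1.3104) x1=(-1.4918, -1.2424, 1.7782) x2=(-0.2618, -1.3724, -1.2050) x3=(0.5446, -1.7949, 1.8591)
step 16: x0=(0.4005, -0.1401, -1.2726) x1=(-1.4627, -1.2435, 1.7622) x2=(-0.2515, -1.3538, -1.2198) x3=(0.5296, -1.7923, 1.8516)
step 17: x0=(0.3966, -0.1204, -1.2340) x1=(-1.4325, -1.2444, 1.7446) x2=(-0.2413, -1.3353, -1.2339) x3=(0.5139, -1.7891, 1.8424)
step 18: x0=(0.3926, -0.1009, -1.1947) x1=(-1.4010, -1.2450, 1.7253) x2=(-0.2311, -1.3168, -1.2474) x3=(0.4978, -1.7853, 1.8317)
step 19: x0=(0.3883, -0.0819, -1.1548) x1=(-1.3685, -1.2455, 1.7044) x2=(-0.2209, -1.2983, -1.2603) x3=(0.4812, -1.7808, 1.8193)
step 20: x0=(0.3838, -0.0631, -1.1141) x1=(-1.3348, -1.2457, 1.6818) x2=(-0.2108, -1.2799, -1.2725) x3=(0.4641, -1.7757, 1.8054)
step 21: x0=(0.3792, -0.0447, -1.0728) x1=(-1.3001, -1.2456, 1.6577) x2=(-0.2007, -1.2615, -1.2841) x3=(0.4466, -1.7699, 1.7899)
step 22: x0=(0.3743, -0.0267, -1.0309) x1=(-1.2645, -1.2452, 1.6320) x2=(-0.1907, -1.2432, -1.2951) x3=(0.4288, -1.7635, 1.7728)
step 23: x0=(0.3693, -0.0089, -0.9883) x1=(-1.2279, -1.2446, 1.6048) x2=(-0.1807, -1.2249, -1.3054) x3=(0.4105, -1.7564, 1.7542)
step 24: x0=(0.3641, 0.0085, -0.9451) x1=(-1.1904, -1.2437, 1.5762) x2=(-0.1707, -1.2067, -1.3152) x3=(0.3920, -1.7487, 1.7342)
step 25: x0=(0.3587, 0.0255, -0.9014) x1=(-1.1520, -1.2425, 1.5461) x2=(-0.1608, -1.1885, -1.3243) x3=(0.3732, -1.7404, 1.7127)
step 26: x0=(0.3531, 0.0422, -0.8572) x1=(-1.1129, -1.2409, 1.5146) x2=(-0.1510, -1.1704, -1.3328) x3=(0.3541, -1.7315, 1.6897)
step 27: x0=(0.3474, 0.0586, -0.8124) x1=(-1.0731, -1.2391, 1.4818) x2=(-0.1411, -1.1524, -1.3407) x3=(0.3348, -1.7220, 1.6654)
step 28: x0=(0.3416, 0.0747, -0.7671) x1=(-1.0326, -1.2369, 1.4477) x2=(-0.1313, -1.1344, -1.3480) x3=(0.3153, -1.7118, 1.6397)
step 29: x0=(0.3356, 0.0904, -0.7213) x1=(-0.9915, -1.2344, 1.4123) x2=(-0.1216, -1.1164, -1.3548) x3=(0.2957, -1.7011, 1.6127)
step 30: x0=(0.3294, 0.1058, -0.6751) x1=(-0.9498, -1.2315, 1.3757) x2=(-0.1119, -1.0985, -1.3609) x3=(0.2760, -1.6898, 1.5844)
step 31: x0=(0.3232, 0.1208, -0.6285) x1=(-0.9076, -1.2282, 1.3379) x2=(-0.1022, -1.0807, -1.3665) x3=(0.2562, -1.6780, 1.5549)
step 32: x0=(0.3167, 0.1356, -0.5815) x1=(-0.8649, -1.2246, 1.2990) x2=(-0.0926, -1.0629, -1.3716) x3=(0.2364, -1.6656, 1.5241)
step 33: x0=(0.3102, 0.1500, -0.5342) x1=(-0.8219, -1.2207, 1.2590) x2=(-0.0830, -1.0452, -1.3760) x3=(0.2165, -1.6526, 1.4922)
step 34: x0=(0.3036, 0.1641, -0.4865) x1=(-0.7785, -1.2163, 1.2180) x2=(-0.0734, -1.0275, -1.3800) x3=(0.1967, -1.6392, 1.4592)

1.0899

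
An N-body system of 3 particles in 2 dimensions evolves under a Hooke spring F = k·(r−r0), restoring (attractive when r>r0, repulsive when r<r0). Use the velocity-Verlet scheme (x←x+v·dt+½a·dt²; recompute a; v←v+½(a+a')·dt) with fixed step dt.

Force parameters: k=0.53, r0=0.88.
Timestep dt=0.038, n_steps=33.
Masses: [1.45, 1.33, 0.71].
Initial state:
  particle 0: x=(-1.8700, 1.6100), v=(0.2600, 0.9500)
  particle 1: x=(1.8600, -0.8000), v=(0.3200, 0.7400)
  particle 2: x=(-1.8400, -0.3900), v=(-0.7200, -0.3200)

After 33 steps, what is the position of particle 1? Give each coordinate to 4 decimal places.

step 0: x0=(-1.8700, 1.6100) x1=(1.8600, -0.8000) x2=(-1.8400, -0.3900)
step 1: x0=(-1.8593, 1.6453) x1=(1.8705, -0.7712) x2=(-1.8658, -0.4017)
step 2: x0=(-1.8471, 1.6789) x1=(1.8776, -0.7412) x2=(-1.8886, -0.4125)
step 3: x0=(-1.8333, 1.7109) x1=(1.8813, -0.7099) x2=(-1.9082, -0.4222)
step 4: x0=(-1.8179, 1.7412) x1=(1.8817, -0.6773) x2=(-1.9247, -0.4309)
step 5: x0=(-1.8010, 1.7698) x1=(1.8787, -0.6436) x2=(-1.9379, -0.4383)
step 6: x0=(-1.7826, 1.7967) x1=(1.8722, -0.6086) x2=(-1.9478, -0.4445)
step 7: x0=(-1.7627, 1.8219) x1=(1.8624, -0.5724) x2=(-1.9545, -0.4493)
step 8: x0=(-1.7414, 1.8453) x1=(1.8493, -0.5351) x2=(-1.9579, -0.4527)
step 9: x0=(-1.7186, 1.8669) x1=(1.8328, -0.4967) x2=(-1.9579, -0.4547)
step 10: x0=(-1.6944, 1.8868) x1=(1.8130, -0.4572) x2=(-1.9547, -0.4552)
step 11: x0=(-1.6688, 1.9050) x1=(1.7900, -0.4166) x2=(-1.9482, -0.4540)
step 12: x0=(-1.6419, 1.9214) x1=(1.7637, -0.3749) x2=(-1.9384, -0.4513)
step 13: x0=(-1.6136, 1.9360) x1=(1.7343, -0.3323) x2=(-1.9254, -0.4468)
step 14: x0=(-1.5841, 1.9489) x1=(1.7018, -0.2887) x2=(-1.9092, -0.4407)
step 15: x0=(-1.5533, 1.9601) x1=(1.6662, -0.2441) x2=(-1.8898, -0.4327)
step 16: x0=(-1.5214, 1.9696) x1=(1.6277, -0.1987) x2=(-1.8673, -0.4230)
step 17: x0=(-1.4882, 1.9774) x1=(1.5862, -0.1524) x2=(-1.8417, -0.4115)
step 18: x0=(-1.4540, 1.9836) x1=(1.5420, -0.1052) x2=(-1.8131, -0.3981)
step 19: x0=(-1.4187, 1.9881) x1=(1.4950, -0.0573) x2=(-1.7817, -0.3829)
step 20: x0=(-1.3823, 1.9910) x1=(1.4453, -0.0086) x2=(-1.7473, -0.3657)
step 21: x0=(-1.3449, 1.9923) x1=(1.3932, 0.0408) x2=(-1.7103, -0.3467)
step 22: x0=(-1.3066, 1.9921) x1=(1.3385, 0.0908) x2=(-1.6706, -0.3259)
step 23: x0=(-1.2674, 1.9904) x1=(1.2815, 0.1415) x2=(-1.6283, -0.3031)
step 24: x0=(-1.2274, 1.9873) x1=(1.2223, 0.1928) x2=(-1.5836, -0.2784)
step 25: x0=(-1.1865, 1.9827) x1=(1.1610, 0.2446) x2=(-1.5366, -0.2520)
step 26: x0=(-1.1449, 1.9768) x1=(1.0977, 0.2969) x2=(-1.4873, -0.2236)
step 27: x0=(-1.1026, 1.9696) x1=(1.0325, 0.3497) x2=(-1.4360, -0.1935)
step 28: x0=(-1.0596, 1.9611) x1=(0.9656, 0.4029) x2=(-1.3827, -0.1616)
step 29: x0=(-1.0161, 1.9514) x1=(0.8970, 0.4565) x2=(-1.3277, -0.1279)
step 30: x0=(-0.9720, 1.9405) x1=(0.8269, 0.5104) x2=(-1.2709, -0.0926)
step 31: x0=(-0.9274, 1.9286) x1=(0.7555, 0.5647) x2=(-1.2126, -0.0556)
step 32: x0=(-0.8823, 1.9157) x1=(0.6828, 0.6191) x2=(-1.1529, -0.0170)
step 33: x0=(-0.8369, 1.9018) x1=(0.6091, 0.6739) x2=(-1.0920, 0.0231)

(0.6091, 0.6739)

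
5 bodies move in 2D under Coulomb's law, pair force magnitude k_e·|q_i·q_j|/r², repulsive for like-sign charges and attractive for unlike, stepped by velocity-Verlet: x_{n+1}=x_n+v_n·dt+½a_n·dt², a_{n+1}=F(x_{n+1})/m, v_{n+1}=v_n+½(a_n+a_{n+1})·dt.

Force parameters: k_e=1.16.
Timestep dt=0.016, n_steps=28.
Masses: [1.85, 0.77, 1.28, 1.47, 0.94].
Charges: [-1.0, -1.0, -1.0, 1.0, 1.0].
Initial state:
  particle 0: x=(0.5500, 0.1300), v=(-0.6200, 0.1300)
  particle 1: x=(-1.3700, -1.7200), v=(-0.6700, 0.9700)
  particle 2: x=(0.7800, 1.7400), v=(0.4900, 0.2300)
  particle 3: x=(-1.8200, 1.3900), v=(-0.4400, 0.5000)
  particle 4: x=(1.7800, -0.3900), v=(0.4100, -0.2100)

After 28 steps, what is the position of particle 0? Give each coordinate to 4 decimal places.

(0.2935, 0.1660)

step 0: x0=(0.5500, 0.1300) x1=(-1.3700, -1.7200) x2=(0.7800, 1.7400) x3=(-1.8200, 1.3900) x4=(1.7800, -0.3900)
step 1: x0=(0.5401, 0.1320) x1=(-1.3807, -1.7045) x2=(0.7878, 1.7437) x3=(-1.8270, 1.3980) x4=(1.7865, -0.3933)
step 2: x0=(0.5303, 0.1340) x1=(-1.3915, -1.6890) x2=(0.7957, 1.7475) x3=(-1.8340, 1.4060) x4=(1.7927, -0.3965)
step 3: x0=(0.5205, 0.1359) x1=(-1.4023, -1.6735) x2=(0.8035, 1.7513) x3=(-1.8409, 1.4139) x4=(1.7988, -0.3996)
step 4: x0=(0.5109, 0.1378) x1=(-1.4131, -1.6580) x2=(0.8114, 1.7552) x3=(-1.8478, 1.4218) x4=(1.8047, -0.4026)
step 5: x0=(0.5012, 0.1396) x1=(-1.4239, -1.6425) x2=(0.8193, 1.7591) x3=(-1.8546, 1.4297) x4=(1.8104, -0.4056)
step 6: x0=(0.4917, 0.1413) x1=(-1.4348, -1.6270) x2=(0.8272, 1.7631) x3=(-1.8614, 1.4376) x4=(1.8160, -0.4084)
step 7: x0=(0.4822, 0.1429) x1=(-1.4457, -1.6115) x2=(0.8350, 1.7671) x3=(-1.8682, 1.4454) x4=(1.8214, -0.4111)
step 8: x0=(0.4727, 0.1446) x1=(-1.4567, -1.5960) x2=(0.8429, 1.7712) x3=(-1.8749, 1.4532) x4=(1.8266, -0.4138)
step 9: x0=(0.4633, 0.1461) x1=(-1.4676, -1.5806) x2=(0.8509, 1.7753) x3=(-1.8815, 1.4610) x4=(1.8316, -0.4163)
step 10: x0=(0.4540, 0.1476) x1=(-1.4786, -1.5651) x2=(0.8588, 1.7795) x3=(-1.8882, 1.4688) x4=(1.8365, -0.4188)
step 11: x0=(0.4447, 0.1490) x1=(-1.4897, -1.5497) x2=(0.8667, 1.7838) x3=(-1.8947, 1.4765) x4=(1.8412, -0.4212)
step 12: x0=(0.4355, 0.1504) x1=(-1.5007, -1.5342) x2=(0.8747, 1.7881) x3=(-1.9013, 1.4842) x4=(1.8457, -0.4235)
step 13: x0=(0.4263, 0.1517) x1=(-1.5118, -1.5188) x2=(0.8826, 1.7924) x3=(-1.9078, 1.4919) x4=(1.8501, -0.4257)
step 14: x0=(0.4171, 0.1530) x1=(-1.5229, -1.5033) x2=(0.8906, 1.7968) x3=(-1.9142, 1.4995) x4=(1.8544, -0.4278)
step 15: x0=(0.4080, 0.1542) x1=(-1.5341, -1.4879) x2=(0.8986, 1.8013) x3=(-1.9206, 1.5071) x4=(1.8585, -0.4299)
step 16: x0=(0.3990, 0.1554) x1=(-1.5453, -1.4725) x2=(0.9067, 1.8058) x3=(-1.9270, 1.5147) x4=(1.8624, -0.4318)
step 17: x0=(0.3900, 0.1565) x1=(-1.5566, -1.4571) x2=(0.9147, 1.8103) x3=(-1.9333, 1.5223) x4=(1.8662, -0.4337)
step 18: x0=(0.3810, 0.1576) x1=(-1.5678, -1.4416) x2=(0.9228, 1.8149) x3=(-1.9396, 1.5298) x4=(1.8699, -0.4355)
step 19: x0=(0.3721, 0.1586) x1=(-1.5791, -1.4262) x2=(0.9308, 1.8195) x3=(-1.9458, 1.5373) x4=(1.8734, -0.4372)
step 20: x0=(0.3632, 0.1596) x1=(-1.5905, -1.4108) x2=(0.9389, 1.8242) x3=(-1.9520, 1.5448) x4=(1.8767, -0.4389)
step 21: x0=(0.3543, 0.1605) x1=(-1.6019, -1.3954) x2=(0.9470, 1.8289) x3=(-1.9582, 1.5523) x4=(1.8800, -0.4404)
step 22: x0=(0.3455, 0.1614) x1=(-1.6133, -1.3800) x2=(0.9552, 1.8336) x3=(-1.9643, 1.5597) x4=(1.8831, -0.4419)
step 23: x0=(0.3368, 0.1623) x1=(-1.6248, -1.3647) x2=(0.9633, 1.8384) x3=(-1.9704, 1.5671) x4=(1.8860, -0.4433)
step 24: x0=(0.3281, 0.1631) x1=(-1.6363, -1.3493) x2=(0.9715, 1.8433) x3=(-1.9764, 1.5744) x4=(1.8888, -0.4447)
step 25: x0=(0.3194, 0.1639) x1=(-1.6478, -1.3339) x2=(0.9797, 1.8481) x3=(-1.9824, 1.5818) x4=(1.8915, -0.4459)
step 26: x0=(0.3107, 0.1646) x1=(-1.6594, -1.3185) x2=(0.9879, 1.8531) x3=(-1.9883, 1.5891) x4=(1.8941, -0.4471)
step 27: x0=(0.3021, 0.1653) x1=(-1.6711, -1.3032) x2=(0.9962, 1.8580) x3=(-1.9943, 1.5963) x4=(1.8965, -0.4482)
step 28: x0=(0.2935, 0.1660) x1=(-1.6827, -1.2878) x2=(1.0045, 1.8630) x3=(-2.0001, 1.6036) x4=(1.8988, -0.4492)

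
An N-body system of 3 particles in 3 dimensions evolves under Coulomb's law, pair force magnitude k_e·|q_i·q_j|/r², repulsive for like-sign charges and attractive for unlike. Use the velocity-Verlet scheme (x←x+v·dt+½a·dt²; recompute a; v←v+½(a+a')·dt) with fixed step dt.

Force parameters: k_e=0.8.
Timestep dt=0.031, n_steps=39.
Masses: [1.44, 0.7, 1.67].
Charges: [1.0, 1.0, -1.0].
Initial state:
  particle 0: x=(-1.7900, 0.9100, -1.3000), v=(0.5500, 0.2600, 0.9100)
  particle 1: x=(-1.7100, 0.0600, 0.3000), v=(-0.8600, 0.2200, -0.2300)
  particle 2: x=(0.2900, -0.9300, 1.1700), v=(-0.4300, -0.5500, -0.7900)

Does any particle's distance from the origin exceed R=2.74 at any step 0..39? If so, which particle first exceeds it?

step 0: x0=(-1.7900, 0.9100, -1.3000) x1=(-1.7100, 0.0600, 0.3000) x2=(0.2900, -0.9300, 1.1700)
step 1: x0=(-1.7729, 0.9181, -1.2718) x1=(-1.7366, 0.0667, 0.2931) x2=(0.2766, -0.9470, 1.1455)
step 2: x0=(-1.7559, 0.9262, -1.2438) x1=(-1.7630, 0.0732, 0.2865) x2=(0.2632, -0.9640, 1.1209)
step 3: x0=(-1.7388, 0.9344, -1.2159) x1=(-1.7892, 0.0794, 0.2803) x2=(0.2496, -0.9809, 1.0963)
step 4: x0=(-1.7216, 0.9427, -1.1881) x1=(-1.8153, 0.0853, 0.2745) x2=(0.2360, -0.9978, 1.0716)
step 5: x0=(-1.7045, 0.9511, -1.1605) x1=(-1.8413, 0.0910, 0.2690) x2=(0.2223, -1.0146, 1.0469)
step 6: x0=(-1.6873, 0.9595, -1.1330) x1=(-1.8672, 0.0964, 0.2640) x2=(0.2085, -1.0314, 1.0222)
step 7: x0=(-1.6700, 0.9680, -1.1056) x1=(-1.8929, 0.1014, 0.2593) x2=(0.1946, -1.0481, 0.9974)
step 8: x0=(-1.6527, 0.9766, -1.0784) x1=(-1.9186, 0.1062, 0.2551) x2=(0.1807, -1.0647, 0.9725)
step 9: x0=(-1.6354, 0.9853, -1.0513) x1=(-1.9442, 0.1107, 0.2512) x2=(0.1666, -1.0813, 0.9476)
step 10: x0=(-1.6180, 0.9940, -1.0244) x1=(-1.9697, 0.1149, 0.2478) x2=(0.1525, -1.0979, 0.9227)
step 11: x0=(-1.6005, 1.0028, -0.9976) x1=(-1.9952, 0.1187, 0.2447) x2=(0.1383, -1.1143, 0.8977)
step 12: x0=(-1.5829, 1.0118, -0.9709) x1=(-2.0206, 0.1222, 0.2421) x2=(0.1240, -1.1307, 0.8727)
step 13: x0=(-1.5653, 1.0208, -0.9444) x1=(-2.0461, 0.1254, 0.2398) x2=(0.1096, -1.1471, 0.8476)
step 14: x0=(-1.5475, 1.0299, -0.9180) x1=(-2.0715, 0.1283, 0.2379) x2=(0.0952, -1.1634, 0.8225)
step 15: x0=(-1.5297, 1.0391, -0.8918) x1=(-2.0969, 0.1308, 0.2364) x2=(0.0807, -1.1796, 0.7974)
step 16: x0=(-1.5117, 1.0484, -0.8657) x1=(-2.1224, 0.1329, 0.2352) x2=(0.0661, -1.1958, 0.7722)
step 17: x0=(-1.4936, 1.0578, -0.8397) x1=(-2.1479, 0.1347, 0.2344) x2=(0.0514, -1.2119, 0.7470)
step 18: x0=(-1.4754, 1.0673, -0.8138) x1=(-2.1735, 0.1362, 0.2340) x2=(0.0366, -1.2279, 0.7217)
step 19: x0=(-1.4571, 1.0769, -0.7881) x1=(-2.1992, 0.1373, 0.2338) x2=(0.0218, -1.2439, 0.6964)
step 20: x0=(-1.4387, 1.0865, -0.7625) x1=(-2.2249, 0.1380, 0.2340) x2=(0.0068, -1.2598, 0.6711)
step 21: x0=(-1.4201, 1.0963, -0.7370) x1=(-2.2507, 0.1384, 0.2345) x2=(-0.0081, -1.2756, 0.6457)
step 22: x0=(-1.4014, 1.1061, -0.7116) x1=(-2.2766, 0.1385, 0.2353) x2=(-0.0232, -1.2913, 0.6204)
step 23: x0=(-1.3826, 1.1160, -0.6863) x1=(-2.3026, 0.1382, 0.2363) x2=(-0.0384, -1.3070, 0.5949)
step 24: x0=(-1.3636, 1.1260, -0.6610) x1=(-2.3287, 0.1377, 0.2376) x2=(-0.0536, -1.3226, 0.5695)
step 25: x0=(-1.3445, 1.1361, -0.6359) x1=(-2.3550, 0.1367, 0.2391) x2=(-0.0689, -1.3381, 0.5440)
step 26: x0=(-1.3252, 1.1462, -0.6108) x1=(-2.3813, 0.1355, 0.2409) x2=(-0.0842, -1.3536, 0.5185)
step 27: x0=(-1.3059, 1.1564, -0.5858) x1=(-2.4078, 0.1340, 0.2428) x2=(-0.0997, -1.3690, 0.4930)
step 28: x0=(-1.2863, 1.1666, -0.5609) x1=(-2.4344, 0.1322, 0.2450) x2=(-0.1152, -1.3843, 0.4675)
step 29: x0=(-1.2666, 1.1769, -0.5361) x1=(-2.4611, 0.1300, 0.2473) x2=(-0.1307, -1.3995, 0.4419)
step 30: x0=(-1.2468, 1.1873, -0.5112) x1=(-2.4879, 0.1276, 0.2498) x2=(-0.1464, -1.4147, 0.4163)
step 31: x0=(-1.2269, 1.1977, -0.4865) x1=(-2.5149, 0.1249, 0.2525) x2=(-0.1621, -1.4298, 0.3907)
step 32: x0=(-1.2068, 1.2081, -0.4618) x1=(-2.5419, 0.1220, 0.2553) x2=(-0.1779, -1.4448, 0.3651)
step 33: x0=(-1.1866, 1.2186, -0.4371) x1=(-2.5691, 0.1188, 0.2582) x2=(-0.1937, -1.4597, 0.3394)
step 34: x0=(-1.1662, 1.2291, -0.4125) x1=(-2.5964, 0.1153, 0.2612) x2=(-0.2096, -1.4745, 0.3137)
step 35: x0=(-1.1458, 1.2396, -0.3879) x1=(-2.6238, 0.1116, 0.2643) x2=(-0.2256, -1.4893, 0.2881)
step 36: x0=(-1.1252, 1.2501, -0.3633) x1=(-2.6513, 0.1077, 0.2676) x2=(-0.2416, -1.5040, 0.2624)
step 37: x0=(-1.1045, 1.2607, -0.3388) x1=(-2.6789, 0.1035, 0.2709) x2=(-0.2577, -1.5186, 0.2367)
step 38: x0=(-1.0836, 1.2713, -0.3143) x1=(-2.7065, 0.0991, 0.2743) x2=(-0.2739, -1.5331, 0.2110)
step 39: x0=(-1.0627, 1.2819, -0.2898) x1=(-2.7343, 0.0945, 0.2777) x2=(-0.2901, -1.5475, 0.1853)

yes, particle 1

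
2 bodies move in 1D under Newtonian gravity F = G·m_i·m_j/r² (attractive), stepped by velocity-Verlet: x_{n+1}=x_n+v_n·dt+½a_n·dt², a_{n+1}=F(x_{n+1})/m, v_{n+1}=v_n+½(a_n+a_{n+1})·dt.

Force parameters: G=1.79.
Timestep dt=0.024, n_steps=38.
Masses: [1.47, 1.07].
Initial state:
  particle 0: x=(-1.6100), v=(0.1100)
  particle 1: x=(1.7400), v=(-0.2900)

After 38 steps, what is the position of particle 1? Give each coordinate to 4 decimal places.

(1.3681)

step 0: x0=(-1.6100) x1=(1.7400)
step 1: x0=(-1.6073) x1=(1.7330)
step 2: x0=(-1.6045) x1=(1.7258)
step 3: x0=(-1.6016) x1=(1.7185)
step 4: x0=(-1.5986) x1=(1.7111)
step 5: x0=(-1.5956) x1=(1.7035)
step 6: x0=(-1.5924) x1=(1.6958)
step 7: x0=(-1.5891) x1=(1.6879)
step 8: x0=(-1.5857) x1=(1.6799)
step 9: x0=(-1.5822) x1=(1.6718)
step 10: x0=(-1.5786) x1=(1.6635)
step 11: x0=(-1.5749) x1=(1.6551)
step 12: x0=(-1.5711) x1=(1.6465)
step 13: x0=(-1.5671) x1=(1.6378)
step 14: x0=(-1.5631) x1=(1.6289)
step 15: x0=(-1.5590) x1=(1.6199)
step 16: x0=(-1.5547) x1=(1.6108)
step 17: x0=(-1.5504) x1=(1.6014)
step 18: x0=(-1.5459) x1=(1.5920)
step 19: x0=(-1.5413) x1=(1.5823)
step 20: x0=(-1.5367) x1=(1.5726)
step 21: x0=(-1.5318) x1=(1.5626)
step 22: x0=(-1.5269) x1=(1.5525)
step 23: x0=(-1.5219) x1=(1.5423)
step 24: x0=(-1.5167) x1=(1.5319)
step 25: x0=(-1.5115) x1=(1.5213)
step 26: x0=(-1.5061) x1=(1.5106)
step 27: x0=(-1.5006) x1=(1.4997)
step 28: x0=(-1.4949) x1=(1.4886)
step 29: x0=(-1.4892) x1=(1.4773)
step 30: x0=(-1.4833) x1=(1.4659)
step 31: x0=(-1.4773) x1=(1.4543)
step 32: x0=(-1.4711) x1=(1.4426)
step 33: x0=(-1.4649) x1=(1.4306)
step 34: x0=(-1.4585) x1=(1.4185)
step 35: x0=(-1.4519) x1=(1.4062)
step 36: x0=(-1.4452) x1=(1.3937)
step 37: x0=(-1.4384) x1=(1.3810)
step 38: x0=(-1.4315) x1=(1.3681)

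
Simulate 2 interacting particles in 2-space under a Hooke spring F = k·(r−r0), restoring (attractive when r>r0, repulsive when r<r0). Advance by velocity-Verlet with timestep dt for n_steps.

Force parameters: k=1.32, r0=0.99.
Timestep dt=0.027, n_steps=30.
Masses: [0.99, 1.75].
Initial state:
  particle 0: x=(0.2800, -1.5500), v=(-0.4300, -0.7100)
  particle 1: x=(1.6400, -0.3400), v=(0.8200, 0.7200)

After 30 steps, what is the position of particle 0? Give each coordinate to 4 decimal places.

(0.3184, -1.7602)

step 0: x0=(0.2800, -1.5500) x1=(1.6400, -0.3400)
step 1: x0=(0.2687, -1.5689) x1=(1.6620, -0.3207)
step 2: x0=(0.2580, -1.5872) x1=(1.6836, -0.3017)
step 3: x0=(0.2480, -1.6050) x1=(1.7048, -0.2831)
step 4: x0=(0.2387, -1.6220) x1=(1.7256, -0.2649)
step 5: x0=(0.2302, -1.6385) x1=(1.7461, -0.2470)
step 6: x0=(0.2224, -1.6542) x1=(1.7660, -0.2295)
step 7: x0=(0.2154, -1.6692) x1=(1.7856, -0.2124)
step 8: x0=(0.2092, -1.6834) x1=(1.8046, -0.1958)
step 9: x0=(0.2038, -1.6968) x1=(1.8232, -0.1796)
step 10: x0=(0.1994, -1.7094) x1=(1.8413, -0.1639)
step 11: x0=(0.1958, -1.7212) x1=(1.8589, -0.1486)
step 12: x0=(0.1932, -1.7321) x1=(1.8760, -0.1338)
step 13: x0=(0.1914, -1.7421) x1=(1.8925, -0.1196)
step 14: x0=(0.1907, -1.7512) x1=(1.9085, -0.1058)
step 15: x0=(0.1909, -1.7594) x1=(1.9240, -0.0926)
step 16: x0=(0.1921, -1.7666) x1=(1.9389, -0.0799)
step 17: x0=(0.1943, -1.7728) x1=(1.9532, -0.0678)
step 18: x0=(0.1976, -1.7781) x1=(1.9669, -0.0562)
step 19: x0=(0.2018, -1.7824) x1=(1.9801, -0.0452)
step 20: x0=(0.2071, -1.7856) x1=(1.9927, -0.0348)
step 21: x0=(0.2135, -1.7878) x1=(2.0046, -0.0250)
step 22: x0=(0.2209, -1.7890) x1=(2.0160, -0.0157)
step 23: x0=(0.2294, -1.7891) x1=(2.0268, -0.0071)
step 24: x0=(0.2389, -1.7882) x1=(2.0370, 0.0010)
step 25: x0=(0.2495, -1.7862) x1=(2.0466, 0.0085)
step 26: x0=(0.2611, -1.7831) x1=(2.0555, 0.0154)
step 27: x0=(0.2739, -1.7790) x1=(2.0639, 0.0216)
step 28: x0=(0.2877, -1.7738) x1=(2.0717, 0.0273)
step 29: x0=(0.3025, -1.7675) x1=(2.0789, 0.0323)
step 30: x0=(0.3184, -1.7602) x1=(2.0854, 0.0368)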